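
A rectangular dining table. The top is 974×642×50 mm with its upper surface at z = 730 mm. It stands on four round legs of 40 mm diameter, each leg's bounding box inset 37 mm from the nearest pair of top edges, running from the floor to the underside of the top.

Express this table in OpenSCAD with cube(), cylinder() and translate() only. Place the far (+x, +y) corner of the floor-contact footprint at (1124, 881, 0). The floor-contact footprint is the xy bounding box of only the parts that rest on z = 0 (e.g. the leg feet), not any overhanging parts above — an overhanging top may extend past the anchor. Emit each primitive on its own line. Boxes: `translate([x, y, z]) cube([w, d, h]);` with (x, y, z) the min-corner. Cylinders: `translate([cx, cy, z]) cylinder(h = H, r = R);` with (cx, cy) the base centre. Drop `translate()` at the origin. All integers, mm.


translate([187, 276, 680]) cube([974, 642, 50]);
translate([244, 333, 0]) cylinder(h = 680, r = 20);
translate([1104, 333, 0]) cylinder(h = 680, r = 20);
translate([244, 861, 0]) cylinder(h = 680, r = 20);
translate([1104, 861, 0]) cylinder(h = 680, r = 20);


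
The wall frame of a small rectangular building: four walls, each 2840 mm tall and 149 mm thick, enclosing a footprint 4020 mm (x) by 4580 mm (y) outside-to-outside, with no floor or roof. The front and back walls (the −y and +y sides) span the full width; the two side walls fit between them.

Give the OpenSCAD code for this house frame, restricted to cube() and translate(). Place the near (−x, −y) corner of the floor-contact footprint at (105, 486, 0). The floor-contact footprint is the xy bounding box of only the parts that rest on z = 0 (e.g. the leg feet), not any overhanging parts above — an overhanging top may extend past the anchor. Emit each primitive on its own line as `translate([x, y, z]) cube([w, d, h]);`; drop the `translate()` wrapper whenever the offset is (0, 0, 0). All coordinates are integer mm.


translate([105, 486, 0]) cube([4020, 149, 2840]);
translate([105, 4917, 0]) cube([4020, 149, 2840]);
translate([105, 635, 0]) cube([149, 4282, 2840]);
translate([3976, 635, 0]) cube([149, 4282, 2840]);


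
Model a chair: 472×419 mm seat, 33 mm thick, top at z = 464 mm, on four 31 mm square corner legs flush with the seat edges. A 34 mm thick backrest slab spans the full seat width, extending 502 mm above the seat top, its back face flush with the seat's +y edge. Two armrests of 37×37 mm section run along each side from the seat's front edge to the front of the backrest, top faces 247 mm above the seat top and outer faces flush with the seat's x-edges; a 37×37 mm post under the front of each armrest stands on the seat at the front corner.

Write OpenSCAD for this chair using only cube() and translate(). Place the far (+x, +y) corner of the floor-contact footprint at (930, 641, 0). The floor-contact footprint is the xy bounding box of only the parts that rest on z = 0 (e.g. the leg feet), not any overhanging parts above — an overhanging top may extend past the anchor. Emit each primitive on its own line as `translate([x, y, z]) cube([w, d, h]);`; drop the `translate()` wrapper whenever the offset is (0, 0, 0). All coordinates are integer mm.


translate([458, 222, 431]) cube([472, 419, 33]);
translate([458, 222, 0]) cube([31, 31, 431]);
translate([899, 222, 0]) cube([31, 31, 431]);
translate([458, 610, 0]) cube([31, 31, 431]);
translate([899, 610, 0]) cube([31, 31, 431]);
translate([458, 607, 464]) cube([472, 34, 502]);
translate([458, 222, 674]) cube([37, 385, 37]);
translate([893, 222, 674]) cube([37, 385, 37]);
translate([458, 222, 464]) cube([37, 37, 210]);
translate([893, 222, 464]) cube([37, 37, 210]);


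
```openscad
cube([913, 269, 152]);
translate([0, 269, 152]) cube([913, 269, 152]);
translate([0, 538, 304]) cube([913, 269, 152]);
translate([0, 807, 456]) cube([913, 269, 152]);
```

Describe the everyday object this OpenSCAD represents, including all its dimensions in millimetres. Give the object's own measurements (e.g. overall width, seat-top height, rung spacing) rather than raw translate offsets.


A straight staircase of 4 solid steps. Each step is 913 mm wide (x), 269 mm deep (y, the going) and 152 mm tall (the rise). The first step rests on the floor; each subsequent step sits one going further in +y and one rise higher in +z, directly behind and above the previous step with no overlap.


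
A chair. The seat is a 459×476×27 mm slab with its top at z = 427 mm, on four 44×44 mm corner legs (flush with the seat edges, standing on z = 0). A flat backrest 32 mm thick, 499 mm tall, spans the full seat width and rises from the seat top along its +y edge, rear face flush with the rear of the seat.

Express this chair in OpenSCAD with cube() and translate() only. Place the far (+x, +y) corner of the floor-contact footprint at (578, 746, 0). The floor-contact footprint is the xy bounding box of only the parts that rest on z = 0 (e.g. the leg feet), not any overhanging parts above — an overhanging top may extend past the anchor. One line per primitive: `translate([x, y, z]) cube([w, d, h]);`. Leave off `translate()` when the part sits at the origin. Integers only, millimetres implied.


translate([119, 270, 400]) cube([459, 476, 27]);
translate([119, 270, 0]) cube([44, 44, 400]);
translate([534, 270, 0]) cube([44, 44, 400]);
translate([119, 702, 0]) cube([44, 44, 400]);
translate([534, 702, 0]) cube([44, 44, 400]);
translate([119, 714, 427]) cube([459, 32, 499]);


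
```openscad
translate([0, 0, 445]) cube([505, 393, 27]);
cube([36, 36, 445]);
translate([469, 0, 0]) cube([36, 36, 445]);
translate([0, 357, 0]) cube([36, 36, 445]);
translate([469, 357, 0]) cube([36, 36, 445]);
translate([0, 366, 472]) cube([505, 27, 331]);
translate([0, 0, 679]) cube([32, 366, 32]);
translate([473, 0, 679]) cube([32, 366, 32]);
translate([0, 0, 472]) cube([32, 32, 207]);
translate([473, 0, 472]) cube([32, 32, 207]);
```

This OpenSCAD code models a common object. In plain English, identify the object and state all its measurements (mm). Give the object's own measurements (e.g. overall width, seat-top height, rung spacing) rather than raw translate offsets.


A chair. The seat is a 505×393×27 mm slab with its top at z = 472 mm, on four 36×36 mm corner legs (flush with the seat edges, standing on z = 0). A flat backrest 27 mm thick, 331 mm tall, spans the full seat width and rises from the seat top along its +y edge, rear face flush with the rear of the seat. Two armrests of 32×32 mm section run along each side from the seat's front edge to the front of the backrest, top faces 239 mm above the seat top and outer faces flush with the seat's x-edges; a 32×32 mm post under the front of each armrest stands on the seat at the front corner.


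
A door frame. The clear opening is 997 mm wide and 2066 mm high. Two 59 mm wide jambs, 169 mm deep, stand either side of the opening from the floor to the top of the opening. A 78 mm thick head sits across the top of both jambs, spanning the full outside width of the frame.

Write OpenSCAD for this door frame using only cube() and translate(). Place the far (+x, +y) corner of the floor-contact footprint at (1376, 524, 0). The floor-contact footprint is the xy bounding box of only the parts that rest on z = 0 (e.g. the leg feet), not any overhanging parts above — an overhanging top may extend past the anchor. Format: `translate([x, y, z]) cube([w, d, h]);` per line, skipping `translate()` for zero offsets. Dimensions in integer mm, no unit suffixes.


translate([261, 355, 0]) cube([59, 169, 2066]);
translate([1317, 355, 0]) cube([59, 169, 2066]);
translate([261, 355, 2066]) cube([1115, 169, 78]);


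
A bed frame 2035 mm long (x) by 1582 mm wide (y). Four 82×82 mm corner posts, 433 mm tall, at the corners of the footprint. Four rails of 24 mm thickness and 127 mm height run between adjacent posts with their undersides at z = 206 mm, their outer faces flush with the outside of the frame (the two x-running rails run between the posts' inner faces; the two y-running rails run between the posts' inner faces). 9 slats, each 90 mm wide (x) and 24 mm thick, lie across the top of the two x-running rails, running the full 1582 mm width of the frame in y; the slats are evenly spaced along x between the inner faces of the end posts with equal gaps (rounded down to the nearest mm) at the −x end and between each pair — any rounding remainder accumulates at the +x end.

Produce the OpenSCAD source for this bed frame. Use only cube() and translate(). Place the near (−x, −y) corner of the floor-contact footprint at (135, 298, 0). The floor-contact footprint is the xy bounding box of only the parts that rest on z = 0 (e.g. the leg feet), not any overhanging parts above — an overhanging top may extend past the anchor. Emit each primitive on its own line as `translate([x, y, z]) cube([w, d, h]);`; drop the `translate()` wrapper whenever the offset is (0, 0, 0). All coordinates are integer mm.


translate([135, 298, 0]) cube([82, 82, 433]);
translate([135, 1798, 0]) cube([82, 82, 433]);
translate([2088, 298, 0]) cube([82, 82, 433]);
translate([2088, 1798, 0]) cube([82, 82, 433]);
translate([217, 298, 206]) cube([1871, 24, 127]);
translate([217, 1856, 206]) cube([1871, 24, 127]);
translate([135, 380, 206]) cube([24, 1418, 127]);
translate([2146, 380, 206]) cube([24, 1418, 127]);
translate([323, 298, 333]) cube([90, 1582, 24]);
translate([519, 298, 333]) cube([90, 1582, 24]);
translate([715, 298, 333]) cube([90, 1582, 24]);
translate([911, 298, 333]) cube([90, 1582, 24]);
translate([1107, 298, 333]) cube([90, 1582, 24]);
translate([1303, 298, 333]) cube([90, 1582, 24]);
translate([1499, 298, 333]) cube([90, 1582, 24]);
translate([1695, 298, 333]) cube([90, 1582, 24]);
translate([1891, 298, 333]) cube([90, 1582, 24]);


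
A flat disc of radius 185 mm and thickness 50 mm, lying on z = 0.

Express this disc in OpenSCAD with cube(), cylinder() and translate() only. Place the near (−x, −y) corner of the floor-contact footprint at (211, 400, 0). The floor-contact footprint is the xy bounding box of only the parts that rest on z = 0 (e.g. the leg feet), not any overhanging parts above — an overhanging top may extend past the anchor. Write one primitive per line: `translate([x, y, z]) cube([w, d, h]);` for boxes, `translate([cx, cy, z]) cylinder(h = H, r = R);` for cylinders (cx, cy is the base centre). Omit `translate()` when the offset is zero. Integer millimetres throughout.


translate([396, 585, 0]) cylinder(h = 50, r = 185);


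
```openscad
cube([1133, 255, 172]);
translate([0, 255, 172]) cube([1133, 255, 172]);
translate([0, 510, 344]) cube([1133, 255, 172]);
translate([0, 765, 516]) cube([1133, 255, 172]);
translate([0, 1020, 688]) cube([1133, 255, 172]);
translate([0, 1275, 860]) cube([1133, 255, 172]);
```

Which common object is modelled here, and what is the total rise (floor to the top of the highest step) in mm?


A staircase. The total rise is 1032 mm.

6 identical blocks, each offset up and back from the previous — a staircase. Each step is 172 mm tall and there are 6 of them, so the total rise is 6 × 172 = 1032 mm.


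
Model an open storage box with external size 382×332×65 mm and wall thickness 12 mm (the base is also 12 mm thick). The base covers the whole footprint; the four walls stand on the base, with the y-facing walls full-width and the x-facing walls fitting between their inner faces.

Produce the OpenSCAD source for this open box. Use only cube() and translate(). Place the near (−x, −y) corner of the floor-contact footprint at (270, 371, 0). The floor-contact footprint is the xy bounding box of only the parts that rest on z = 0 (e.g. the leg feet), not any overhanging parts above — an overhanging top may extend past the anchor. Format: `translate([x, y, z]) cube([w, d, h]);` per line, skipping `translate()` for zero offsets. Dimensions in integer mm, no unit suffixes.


translate([270, 371, 0]) cube([382, 332, 12]);
translate([270, 371, 12]) cube([382, 12, 53]);
translate([270, 691, 12]) cube([382, 12, 53]);
translate([270, 383, 12]) cube([12, 308, 53]);
translate([640, 383, 12]) cube([12, 308, 53]);


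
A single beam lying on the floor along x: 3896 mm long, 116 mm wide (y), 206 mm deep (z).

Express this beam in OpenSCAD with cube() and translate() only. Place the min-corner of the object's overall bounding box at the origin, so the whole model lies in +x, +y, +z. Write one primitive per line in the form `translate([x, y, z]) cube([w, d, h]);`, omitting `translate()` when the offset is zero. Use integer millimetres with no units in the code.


cube([3896, 116, 206]);


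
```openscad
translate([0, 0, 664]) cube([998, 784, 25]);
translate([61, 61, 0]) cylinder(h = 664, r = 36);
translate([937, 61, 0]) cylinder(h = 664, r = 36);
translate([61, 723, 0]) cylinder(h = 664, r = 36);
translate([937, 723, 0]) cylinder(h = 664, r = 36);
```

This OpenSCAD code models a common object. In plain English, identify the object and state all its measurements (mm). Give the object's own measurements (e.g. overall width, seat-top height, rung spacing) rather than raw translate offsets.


A table: top 998 mm (x) × 784 mm (y), 25 mm thick, upper face at z = 689 mm, on four round legs of 72 mm diameter, each leg's bounding box inset 25 mm from the nearest pair of top edges from z = 0 to the bottom of the top.


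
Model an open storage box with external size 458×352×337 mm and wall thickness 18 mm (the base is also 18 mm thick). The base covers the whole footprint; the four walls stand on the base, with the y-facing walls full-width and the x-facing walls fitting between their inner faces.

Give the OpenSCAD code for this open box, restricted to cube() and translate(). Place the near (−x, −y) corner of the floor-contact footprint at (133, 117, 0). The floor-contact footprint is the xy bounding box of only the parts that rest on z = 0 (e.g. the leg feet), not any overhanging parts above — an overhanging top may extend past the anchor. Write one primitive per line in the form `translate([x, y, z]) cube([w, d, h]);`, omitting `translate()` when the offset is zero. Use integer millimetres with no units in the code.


translate([133, 117, 0]) cube([458, 352, 18]);
translate([133, 117, 18]) cube([458, 18, 319]);
translate([133, 451, 18]) cube([458, 18, 319]);
translate([133, 135, 18]) cube([18, 316, 319]);
translate([573, 135, 18]) cube([18, 316, 319]);


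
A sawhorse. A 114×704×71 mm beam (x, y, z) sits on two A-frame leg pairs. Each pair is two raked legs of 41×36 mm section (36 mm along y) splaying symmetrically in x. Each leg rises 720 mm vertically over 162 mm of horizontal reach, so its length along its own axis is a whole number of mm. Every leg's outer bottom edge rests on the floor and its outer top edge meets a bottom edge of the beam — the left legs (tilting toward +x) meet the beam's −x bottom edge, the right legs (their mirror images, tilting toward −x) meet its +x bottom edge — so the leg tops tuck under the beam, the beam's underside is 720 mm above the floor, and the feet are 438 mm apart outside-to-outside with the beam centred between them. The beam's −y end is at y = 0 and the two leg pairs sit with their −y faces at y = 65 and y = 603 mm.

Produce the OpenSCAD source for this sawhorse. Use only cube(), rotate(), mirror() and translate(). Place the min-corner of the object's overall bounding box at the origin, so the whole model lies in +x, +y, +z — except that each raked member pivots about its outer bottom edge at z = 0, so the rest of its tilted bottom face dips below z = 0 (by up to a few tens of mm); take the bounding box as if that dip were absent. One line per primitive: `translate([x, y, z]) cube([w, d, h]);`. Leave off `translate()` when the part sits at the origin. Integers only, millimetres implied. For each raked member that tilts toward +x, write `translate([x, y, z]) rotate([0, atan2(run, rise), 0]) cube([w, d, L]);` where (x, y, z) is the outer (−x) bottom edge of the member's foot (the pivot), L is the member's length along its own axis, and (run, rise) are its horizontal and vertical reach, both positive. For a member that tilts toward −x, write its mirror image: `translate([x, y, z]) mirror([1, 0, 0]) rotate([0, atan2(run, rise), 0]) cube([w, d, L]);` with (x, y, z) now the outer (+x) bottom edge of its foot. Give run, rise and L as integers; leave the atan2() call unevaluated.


translate([162, 0, 720]) cube([114, 704, 71]);
translate([0, 65, 0]) rotate([0, atan2(162, 720), 0]) cube([41, 36, 738]);
translate([438, 65, 0]) mirror([1, 0, 0]) rotate([0, atan2(162, 720), 0]) cube([41, 36, 738]);
translate([0, 603, 0]) rotate([0, atan2(162, 720), 0]) cube([41, 36, 738]);
translate([438, 603, 0]) mirror([1, 0, 0]) rotate([0, atan2(162, 720), 0]) cube([41, 36, 738]);


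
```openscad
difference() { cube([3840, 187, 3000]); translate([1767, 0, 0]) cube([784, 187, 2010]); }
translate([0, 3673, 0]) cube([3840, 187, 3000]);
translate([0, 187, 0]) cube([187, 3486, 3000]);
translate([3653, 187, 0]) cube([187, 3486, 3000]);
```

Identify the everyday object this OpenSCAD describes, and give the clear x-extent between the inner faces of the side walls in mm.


A single room. The interior width is 3466 mm.

Four walls enclosing a rectangle with a door in the front wall — a room. Outside width 3840 minus two 187 mm walls gives 3466 mm.


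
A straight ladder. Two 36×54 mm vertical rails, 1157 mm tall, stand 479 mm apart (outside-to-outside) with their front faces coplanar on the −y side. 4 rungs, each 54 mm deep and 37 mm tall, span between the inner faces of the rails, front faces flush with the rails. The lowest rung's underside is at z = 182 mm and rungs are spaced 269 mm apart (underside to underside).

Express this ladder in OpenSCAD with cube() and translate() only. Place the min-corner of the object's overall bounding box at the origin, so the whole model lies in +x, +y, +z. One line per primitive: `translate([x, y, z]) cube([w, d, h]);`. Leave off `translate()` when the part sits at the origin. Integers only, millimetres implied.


cube([36, 54, 1157]);
translate([443, 0, 0]) cube([36, 54, 1157]);
translate([36, 0, 182]) cube([407, 54, 37]);
translate([36, 0, 451]) cube([407, 54, 37]);
translate([36, 0, 720]) cube([407, 54, 37]);
translate([36, 0, 989]) cube([407, 54, 37]);


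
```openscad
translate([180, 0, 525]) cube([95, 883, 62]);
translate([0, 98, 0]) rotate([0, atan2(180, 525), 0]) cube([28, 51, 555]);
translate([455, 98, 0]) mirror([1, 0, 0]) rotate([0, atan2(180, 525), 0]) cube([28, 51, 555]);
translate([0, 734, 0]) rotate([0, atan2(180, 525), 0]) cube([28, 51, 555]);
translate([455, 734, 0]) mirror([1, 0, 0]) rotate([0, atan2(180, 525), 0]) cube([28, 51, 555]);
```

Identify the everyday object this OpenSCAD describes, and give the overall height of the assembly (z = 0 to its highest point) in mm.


A sawhorse. The overall height is 587 mm.

A beam across two mirrored pairs of raked legs — a sawhorse. The beam's underside is at z = 525 (matching the legs' vertical rise in atan2(180, 525)) and the beam is 62 mm tall, so its top is at 525 + 62 = 587 mm. The raked legs top out at the beam's underside, so that is the highest point.


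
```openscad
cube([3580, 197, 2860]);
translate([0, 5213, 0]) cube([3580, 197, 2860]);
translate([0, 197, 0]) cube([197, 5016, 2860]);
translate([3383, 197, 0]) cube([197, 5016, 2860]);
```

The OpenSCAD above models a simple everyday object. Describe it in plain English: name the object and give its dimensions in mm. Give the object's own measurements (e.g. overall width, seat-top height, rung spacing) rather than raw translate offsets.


The wall frame of a small rectangular building: four walls, each 2860 mm tall and 197 mm thick, enclosing a footprint 3580 mm (x) by 5410 mm (y) outside-to-outside, with no floor or roof. The front and back walls (the −y and +y sides) span the full width; the two side walls fit between them.


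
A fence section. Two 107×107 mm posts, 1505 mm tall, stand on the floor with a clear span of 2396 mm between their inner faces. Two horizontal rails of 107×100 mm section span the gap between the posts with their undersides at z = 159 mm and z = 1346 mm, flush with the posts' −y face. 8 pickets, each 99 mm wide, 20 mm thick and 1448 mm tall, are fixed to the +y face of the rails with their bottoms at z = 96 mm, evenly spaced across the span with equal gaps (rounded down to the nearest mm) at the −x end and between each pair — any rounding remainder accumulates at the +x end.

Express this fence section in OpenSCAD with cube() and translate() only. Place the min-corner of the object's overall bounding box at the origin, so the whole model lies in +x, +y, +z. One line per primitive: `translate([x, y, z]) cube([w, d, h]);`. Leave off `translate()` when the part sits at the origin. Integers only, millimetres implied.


cube([107, 107, 1505]);
translate([2503, 0, 0]) cube([107, 107, 1505]);
translate([107, 0, 159]) cube([2396, 107, 100]);
translate([107, 0, 1346]) cube([2396, 107, 100]);
translate([285, 107, 96]) cube([99, 20, 1448]);
translate([562, 107, 96]) cube([99, 20, 1448]);
translate([839, 107, 96]) cube([99, 20, 1448]);
translate([1116, 107, 96]) cube([99, 20, 1448]);
translate([1393, 107, 96]) cube([99, 20, 1448]);
translate([1670, 107, 96]) cube([99, 20, 1448]);
translate([1947, 107, 96]) cube([99, 20, 1448]);
translate([2224, 107, 96]) cube([99, 20, 1448]);


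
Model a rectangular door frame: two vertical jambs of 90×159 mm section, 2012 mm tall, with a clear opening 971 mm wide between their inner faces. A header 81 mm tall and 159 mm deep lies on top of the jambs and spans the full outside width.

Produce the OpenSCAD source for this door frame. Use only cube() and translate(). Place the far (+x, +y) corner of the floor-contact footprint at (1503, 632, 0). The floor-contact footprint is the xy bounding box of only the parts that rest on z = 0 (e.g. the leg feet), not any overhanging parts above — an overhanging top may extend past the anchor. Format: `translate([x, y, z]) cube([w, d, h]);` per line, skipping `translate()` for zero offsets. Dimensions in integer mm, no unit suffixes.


translate([352, 473, 0]) cube([90, 159, 2012]);
translate([1413, 473, 0]) cube([90, 159, 2012]);
translate([352, 473, 2012]) cube([1151, 159, 81]);


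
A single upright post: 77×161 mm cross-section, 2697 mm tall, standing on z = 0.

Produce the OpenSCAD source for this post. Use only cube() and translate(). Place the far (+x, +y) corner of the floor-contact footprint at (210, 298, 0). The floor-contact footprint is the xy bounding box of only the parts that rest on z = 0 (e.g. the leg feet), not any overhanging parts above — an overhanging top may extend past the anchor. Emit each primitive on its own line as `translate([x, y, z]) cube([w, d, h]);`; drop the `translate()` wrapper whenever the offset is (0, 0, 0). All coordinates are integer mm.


translate([133, 137, 0]) cube([77, 161, 2697]);


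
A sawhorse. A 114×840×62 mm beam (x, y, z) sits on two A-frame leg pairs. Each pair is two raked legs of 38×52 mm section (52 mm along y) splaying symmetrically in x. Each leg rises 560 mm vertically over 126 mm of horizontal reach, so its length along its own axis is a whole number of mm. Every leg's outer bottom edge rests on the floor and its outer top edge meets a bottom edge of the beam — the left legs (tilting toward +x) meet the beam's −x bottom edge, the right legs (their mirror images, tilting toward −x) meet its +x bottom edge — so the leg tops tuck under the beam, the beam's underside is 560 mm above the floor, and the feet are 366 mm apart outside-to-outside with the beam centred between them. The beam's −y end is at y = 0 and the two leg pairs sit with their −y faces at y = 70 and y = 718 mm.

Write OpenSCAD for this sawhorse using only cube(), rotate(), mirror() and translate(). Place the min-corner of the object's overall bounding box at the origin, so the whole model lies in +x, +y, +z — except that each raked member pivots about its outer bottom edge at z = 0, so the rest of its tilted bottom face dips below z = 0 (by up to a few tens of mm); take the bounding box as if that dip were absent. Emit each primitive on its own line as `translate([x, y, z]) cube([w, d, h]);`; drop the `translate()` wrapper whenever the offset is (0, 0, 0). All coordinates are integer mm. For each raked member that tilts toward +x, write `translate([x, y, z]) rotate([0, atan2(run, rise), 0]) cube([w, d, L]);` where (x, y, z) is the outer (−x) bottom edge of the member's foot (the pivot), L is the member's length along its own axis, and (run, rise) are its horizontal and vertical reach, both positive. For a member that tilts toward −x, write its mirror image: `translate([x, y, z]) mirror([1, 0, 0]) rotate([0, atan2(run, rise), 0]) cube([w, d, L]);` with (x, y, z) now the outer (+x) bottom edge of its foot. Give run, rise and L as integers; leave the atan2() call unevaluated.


// leg length = √(126² + 560²) = 574
// right-leg outer foot x = 2·126 + 114 = 366
// beam min-corner = (126, 0, 560)
translate([126, 0, 560]) cube([114, 840, 62]);
translate([0, 70, 0]) rotate([0, atan2(126, 560), 0]) cube([38, 52, 574]);
translate([366, 70, 0]) mirror([1, 0, 0]) rotate([0, atan2(126, 560), 0]) cube([38, 52, 574]);
translate([0, 718, 0]) rotate([0, atan2(126, 560), 0]) cube([38, 52, 574]);
translate([366, 718, 0]) mirror([1, 0, 0]) rotate([0, atan2(126, 560), 0]) cube([38, 52, 574]);


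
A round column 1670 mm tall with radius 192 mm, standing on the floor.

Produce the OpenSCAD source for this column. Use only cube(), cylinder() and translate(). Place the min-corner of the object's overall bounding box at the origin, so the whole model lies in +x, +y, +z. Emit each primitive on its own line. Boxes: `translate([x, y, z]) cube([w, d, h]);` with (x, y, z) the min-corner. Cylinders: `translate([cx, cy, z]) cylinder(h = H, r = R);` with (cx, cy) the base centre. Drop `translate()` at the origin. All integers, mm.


translate([192, 192, 0]) cylinder(h = 1670, r = 192);


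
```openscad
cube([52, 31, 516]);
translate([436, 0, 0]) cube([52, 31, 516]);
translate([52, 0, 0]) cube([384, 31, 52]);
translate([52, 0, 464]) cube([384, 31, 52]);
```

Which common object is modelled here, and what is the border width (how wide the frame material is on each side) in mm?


A picture frame. The border width is 52 mm.

Four thin pieces enclosing a rectangular opening — a picture frame. The two full-height stiles are 516 mm tall; the top rail sits at z = 464 and is 52 mm tall, so the border above the opening is 516 − 464 = 52 mm, matching the stile x-width.


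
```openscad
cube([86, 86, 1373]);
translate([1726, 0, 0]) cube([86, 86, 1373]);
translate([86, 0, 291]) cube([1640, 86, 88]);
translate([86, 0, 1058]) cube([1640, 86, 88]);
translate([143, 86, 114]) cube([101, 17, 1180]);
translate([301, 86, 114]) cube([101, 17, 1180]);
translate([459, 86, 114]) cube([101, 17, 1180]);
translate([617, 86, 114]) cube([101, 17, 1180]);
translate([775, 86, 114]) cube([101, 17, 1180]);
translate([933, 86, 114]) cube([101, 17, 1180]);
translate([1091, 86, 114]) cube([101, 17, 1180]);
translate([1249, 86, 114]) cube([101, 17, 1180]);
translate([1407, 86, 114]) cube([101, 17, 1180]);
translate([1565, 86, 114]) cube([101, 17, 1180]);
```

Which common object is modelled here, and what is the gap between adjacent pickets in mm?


A fence section. The picket gap is 57 mm.

Two posts, two rails, 10 pickets — a fence section. Span 1640 mm holds 10 pickets of 101 mm with 11 equal gaps: ⌊(1640 − 10·101) / 11⌋ = 57 mm.


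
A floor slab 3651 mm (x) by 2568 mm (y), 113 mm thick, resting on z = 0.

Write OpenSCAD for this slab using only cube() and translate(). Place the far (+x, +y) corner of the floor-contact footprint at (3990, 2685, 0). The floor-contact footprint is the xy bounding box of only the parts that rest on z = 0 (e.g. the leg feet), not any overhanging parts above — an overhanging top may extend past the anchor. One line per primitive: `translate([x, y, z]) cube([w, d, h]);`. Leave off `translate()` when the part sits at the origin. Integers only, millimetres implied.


translate([339, 117, 0]) cube([3651, 2568, 113]);


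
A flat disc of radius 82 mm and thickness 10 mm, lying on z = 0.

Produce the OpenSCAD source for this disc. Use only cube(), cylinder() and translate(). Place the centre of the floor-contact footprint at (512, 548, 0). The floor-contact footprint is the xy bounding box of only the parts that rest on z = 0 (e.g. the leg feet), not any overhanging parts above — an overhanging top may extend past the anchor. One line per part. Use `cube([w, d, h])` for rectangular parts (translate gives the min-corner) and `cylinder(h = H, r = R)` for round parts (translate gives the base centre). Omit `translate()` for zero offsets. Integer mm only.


translate([512, 548, 0]) cylinder(h = 10, r = 82);


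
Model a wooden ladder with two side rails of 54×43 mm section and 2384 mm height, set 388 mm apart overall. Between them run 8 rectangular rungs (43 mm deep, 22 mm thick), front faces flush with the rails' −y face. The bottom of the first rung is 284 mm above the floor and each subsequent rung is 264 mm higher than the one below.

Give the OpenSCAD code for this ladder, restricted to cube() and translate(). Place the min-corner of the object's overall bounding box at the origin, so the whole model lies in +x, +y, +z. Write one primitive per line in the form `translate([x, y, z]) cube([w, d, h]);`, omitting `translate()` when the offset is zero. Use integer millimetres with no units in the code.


cube([54, 43, 2384]);
translate([334, 0, 0]) cube([54, 43, 2384]);
translate([54, 0, 284]) cube([280, 43, 22]);
translate([54, 0, 548]) cube([280, 43, 22]);
translate([54, 0, 812]) cube([280, 43, 22]);
translate([54, 0, 1076]) cube([280, 43, 22]);
translate([54, 0, 1340]) cube([280, 43, 22]);
translate([54, 0, 1604]) cube([280, 43, 22]);
translate([54, 0, 1868]) cube([280, 43, 22]);
translate([54, 0, 2132]) cube([280, 43, 22]);


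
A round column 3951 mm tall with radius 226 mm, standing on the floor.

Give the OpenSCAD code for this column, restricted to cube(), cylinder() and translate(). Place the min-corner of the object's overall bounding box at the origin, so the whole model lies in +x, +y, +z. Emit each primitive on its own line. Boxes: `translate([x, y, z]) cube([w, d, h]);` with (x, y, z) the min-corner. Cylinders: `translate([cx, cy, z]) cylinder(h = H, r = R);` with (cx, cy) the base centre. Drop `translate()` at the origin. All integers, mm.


translate([226, 226, 0]) cylinder(h = 3951, r = 226);


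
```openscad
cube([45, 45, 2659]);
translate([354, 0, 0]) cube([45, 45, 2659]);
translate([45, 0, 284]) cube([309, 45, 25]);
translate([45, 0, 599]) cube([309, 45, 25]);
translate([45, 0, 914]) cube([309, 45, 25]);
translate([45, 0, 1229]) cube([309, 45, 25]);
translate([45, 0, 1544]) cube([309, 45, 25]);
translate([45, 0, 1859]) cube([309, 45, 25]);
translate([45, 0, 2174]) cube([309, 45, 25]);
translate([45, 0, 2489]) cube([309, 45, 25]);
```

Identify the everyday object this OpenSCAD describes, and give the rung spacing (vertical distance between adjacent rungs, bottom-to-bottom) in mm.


A ladder. The rung spacing is 315 mm.

Two tall 45×45 posts with 8 short bars between them — a ladder. Adjacent rungs sit at z = 284 and z = 599, so the spacing is 599 − 284 = 315 mm.


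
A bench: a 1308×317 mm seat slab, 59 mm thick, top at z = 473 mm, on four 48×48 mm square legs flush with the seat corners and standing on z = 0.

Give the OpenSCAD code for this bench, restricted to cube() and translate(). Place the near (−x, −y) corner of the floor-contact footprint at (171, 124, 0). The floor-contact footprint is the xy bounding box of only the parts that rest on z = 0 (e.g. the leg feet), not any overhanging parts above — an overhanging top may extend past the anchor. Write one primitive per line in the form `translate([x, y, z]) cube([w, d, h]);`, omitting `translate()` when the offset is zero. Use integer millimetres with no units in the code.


translate([171, 124, 414]) cube([1308, 317, 59]);
translate([171, 124, 0]) cube([48, 48, 414]);
translate([171, 393, 0]) cube([48, 48, 414]);
translate([1431, 124, 0]) cube([48, 48, 414]);
translate([1431, 393, 0]) cube([48, 48, 414]);


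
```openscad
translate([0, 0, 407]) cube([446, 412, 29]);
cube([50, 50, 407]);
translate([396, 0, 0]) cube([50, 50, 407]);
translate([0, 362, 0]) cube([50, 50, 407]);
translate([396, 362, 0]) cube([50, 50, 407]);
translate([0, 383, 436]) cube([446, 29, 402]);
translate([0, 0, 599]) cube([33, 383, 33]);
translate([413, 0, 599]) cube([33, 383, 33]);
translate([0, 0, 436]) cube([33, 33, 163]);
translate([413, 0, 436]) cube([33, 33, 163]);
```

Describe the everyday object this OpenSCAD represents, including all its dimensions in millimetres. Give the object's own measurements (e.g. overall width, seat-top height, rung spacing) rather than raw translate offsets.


A chair. The seat is a 446×412×29 mm slab with its top at z = 436 mm, on four 50×50 mm corner legs (flush with the seat edges, standing on z = 0). A flat backrest 29 mm thick, 402 mm tall, spans the full seat width and rises from the seat top along its +y edge, rear face flush with the rear of the seat. Two armrests of 33×33 mm section run along each side from the seat's front edge to the front of the backrest, top faces 196 mm above the seat top and outer faces flush with the seat's x-edges; a 33×33 mm post under the front of each armrest stands on the seat at the front corner.


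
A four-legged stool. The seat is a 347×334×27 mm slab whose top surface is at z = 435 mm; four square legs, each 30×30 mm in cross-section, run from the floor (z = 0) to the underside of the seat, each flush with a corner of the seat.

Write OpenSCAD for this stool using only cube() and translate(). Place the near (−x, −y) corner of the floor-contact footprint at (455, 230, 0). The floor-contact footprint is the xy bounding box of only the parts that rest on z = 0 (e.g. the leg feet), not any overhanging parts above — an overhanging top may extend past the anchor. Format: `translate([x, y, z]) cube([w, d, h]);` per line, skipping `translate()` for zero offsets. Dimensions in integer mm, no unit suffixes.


translate([455, 230, 408]) cube([347, 334, 27]);
translate([455, 230, 0]) cube([30, 30, 408]);
translate([772, 230, 0]) cube([30, 30, 408]);
translate([455, 534, 0]) cube([30, 30, 408]);
translate([772, 534, 0]) cube([30, 30, 408]);


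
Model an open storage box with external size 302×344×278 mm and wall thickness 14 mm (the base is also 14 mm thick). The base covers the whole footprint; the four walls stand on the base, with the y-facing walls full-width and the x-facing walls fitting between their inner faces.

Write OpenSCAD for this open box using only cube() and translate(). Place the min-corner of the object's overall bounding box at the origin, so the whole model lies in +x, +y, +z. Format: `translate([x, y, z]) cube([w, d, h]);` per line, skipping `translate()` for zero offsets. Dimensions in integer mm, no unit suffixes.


cube([302, 344, 14]);
translate([0, 0, 14]) cube([302, 14, 264]);
translate([0, 330, 14]) cube([302, 14, 264]);
translate([0, 14, 14]) cube([14, 316, 264]);
translate([288, 14, 14]) cube([14, 316, 264]);


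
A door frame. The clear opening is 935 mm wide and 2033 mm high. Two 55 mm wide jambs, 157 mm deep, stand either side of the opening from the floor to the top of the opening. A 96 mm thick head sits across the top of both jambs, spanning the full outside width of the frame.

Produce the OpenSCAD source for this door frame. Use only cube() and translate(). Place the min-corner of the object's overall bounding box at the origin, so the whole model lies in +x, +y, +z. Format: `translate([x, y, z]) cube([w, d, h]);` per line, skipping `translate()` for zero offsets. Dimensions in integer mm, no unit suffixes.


cube([55, 157, 2033]);
translate([990, 0, 0]) cube([55, 157, 2033]);
translate([0, 0, 2033]) cube([1045, 157, 96]);


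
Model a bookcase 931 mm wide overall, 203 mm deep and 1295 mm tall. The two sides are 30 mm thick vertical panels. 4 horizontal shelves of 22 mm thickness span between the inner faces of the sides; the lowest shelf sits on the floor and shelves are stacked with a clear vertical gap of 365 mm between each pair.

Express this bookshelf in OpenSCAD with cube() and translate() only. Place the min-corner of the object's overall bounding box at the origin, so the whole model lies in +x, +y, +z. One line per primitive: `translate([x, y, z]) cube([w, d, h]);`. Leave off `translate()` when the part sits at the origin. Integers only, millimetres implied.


cube([30, 203, 1295]);
translate([901, 0, 0]) cube([30, 203, 1295]);
translate([30, 0, 0]) cube([871, 203, 22]);
translate([30, 0, 387]) cube([871, 203, 22]);
translate([30, 0, 774]) cube([871, 203, 22]);
translate([30, 0, 1161]) cube([871, 203, 22]);


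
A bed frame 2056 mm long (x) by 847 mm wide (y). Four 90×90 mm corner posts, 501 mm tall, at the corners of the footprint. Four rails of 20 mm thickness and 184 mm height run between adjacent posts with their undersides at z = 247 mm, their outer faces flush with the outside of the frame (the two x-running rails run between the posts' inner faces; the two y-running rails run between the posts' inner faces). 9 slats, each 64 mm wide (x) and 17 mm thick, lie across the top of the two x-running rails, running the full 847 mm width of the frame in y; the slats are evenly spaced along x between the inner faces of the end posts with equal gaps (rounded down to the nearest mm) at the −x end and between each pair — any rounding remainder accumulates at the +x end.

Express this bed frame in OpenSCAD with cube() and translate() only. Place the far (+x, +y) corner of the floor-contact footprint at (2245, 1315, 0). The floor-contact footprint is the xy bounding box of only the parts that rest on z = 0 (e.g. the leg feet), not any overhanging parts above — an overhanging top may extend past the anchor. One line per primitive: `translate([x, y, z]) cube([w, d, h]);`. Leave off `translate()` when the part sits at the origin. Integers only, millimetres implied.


translate([189, 468, 0]) cube([90, 90, 501]);
translate([189, 1225, 0]) cube([90, 90, 501]);
translate([2155, 468, 0]) cube([90, 90, 501]);
translate([2155, 1225, 0]) cube([90, 90, 501]);
translate([279, 468, 247]) cube([1876, 20, 184]);
translate([279, 1295, 247]) cube([1876, 20, 184]);
translate([189, 558, 247]) cube([20, 667, 184]);
translate([2225, 558, 247]) cube([20, 667, 184]);
translate([409, 468, 431]) cube([64, 847, 17]);
translate([603, 468, 431]) cube([64, 847, 17]);
translate([797, 468, 431]) cube([64, 847, 17]);
translate([991, 468, 431]) cube([64, 847, 17]);
translate([1185, 468, 431]) cube([64, 847, 17]);
translate([1379, 468, 431]) cube([64, 847, 17]);
translate([1573, 468, 431]) cube([64, 847, 17]);
translate([1767, 468, 431]) cube([64, 847, 17]);
translate([1961, 468, 431]) cube([64, 847, 17]);


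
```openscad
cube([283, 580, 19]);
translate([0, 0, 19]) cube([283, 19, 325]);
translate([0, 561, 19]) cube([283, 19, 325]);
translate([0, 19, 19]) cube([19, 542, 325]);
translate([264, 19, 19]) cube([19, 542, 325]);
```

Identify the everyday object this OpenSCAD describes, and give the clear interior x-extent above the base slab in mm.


An open box. The internal width is 245 mm.

A 283×580 base slab with four walls standing on it — an open box. The base is 283 mm wide and the walls are 19 mm thick, so the internal width is 283 − 2 × 19 = 245 mm.


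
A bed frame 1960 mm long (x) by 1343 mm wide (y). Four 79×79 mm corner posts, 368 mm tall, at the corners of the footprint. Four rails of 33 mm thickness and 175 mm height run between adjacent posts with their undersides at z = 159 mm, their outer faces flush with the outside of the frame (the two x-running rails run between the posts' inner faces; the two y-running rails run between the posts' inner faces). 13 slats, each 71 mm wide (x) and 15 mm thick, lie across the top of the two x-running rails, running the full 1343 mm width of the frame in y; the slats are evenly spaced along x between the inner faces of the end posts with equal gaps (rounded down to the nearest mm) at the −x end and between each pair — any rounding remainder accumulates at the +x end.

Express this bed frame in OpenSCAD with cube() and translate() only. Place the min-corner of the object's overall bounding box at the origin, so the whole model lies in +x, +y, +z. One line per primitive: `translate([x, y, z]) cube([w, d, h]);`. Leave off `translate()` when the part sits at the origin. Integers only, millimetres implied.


// slat z = rail_z + rail_h = 159 + 175 = 334
// slat gap = ⌊(1802 − 13·71) / 14⌋ = 62
cube([79, 79, 368]);
translate([0, 1264, 0]) cube([79, 79, 368]);
translate([1881, 0, 0]) cube([79, 79, 368]);
translate([1881, 1264, 0]) cube([79, 79, 368]);
translate([79, 0, 159]) cube([1802, 33, 175]);
translate([79, 1310, 159]) cube([1802, 33, 175]);
translate([0, 79, 159]) cube([33, 1185, 175]);
translate([1927, 79, 159]) cube([33, 1185, 175]);
translate([141, 0, 334]) cube([71, 1343, 15]);
translate([274, 0, 334]) cube([71, 1343, 15]);
translate([407, 0, 334]) cube([71, 1343, 15]);
translate([540, 0, 334]) cube([71, 1343, 15]);
translate([673, 0, 334]) cube([71, 1343, 15]);
translate([806, 0, 334]) cube([71, 1343, 15]);
translate([939, 0, 334]) cube([71, 1343, 15]);
translate([1072, 0, 334]) cube([71, 1343, 15]);
translate([1205, 0, 334]) cube([71, 1343, 15]);
translate([1338, 0, 334]) cube([71, 1343, 15]);
translate([1471, 0, 334]) cube([71, 1343, 15]);
translate([1604, 0, 334]) cube([71, 1343, 15]);
translate([1737, 0, 334]) cube([71, 1343, 15]);
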